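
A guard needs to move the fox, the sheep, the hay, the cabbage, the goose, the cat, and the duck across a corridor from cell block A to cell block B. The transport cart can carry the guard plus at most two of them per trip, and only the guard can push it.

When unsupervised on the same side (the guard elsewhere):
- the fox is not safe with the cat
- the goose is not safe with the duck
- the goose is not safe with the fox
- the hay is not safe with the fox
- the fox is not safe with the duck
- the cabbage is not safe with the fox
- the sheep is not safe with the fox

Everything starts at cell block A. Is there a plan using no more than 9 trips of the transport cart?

No

Counting alone: the guard can take at most 2 across per trip to cell block B, so moving all 7 needs at least 4 loaded trips out, with a return between consecutive ones — at least 7 crossings.
The safety rule pushes this higher. Following every safe sequence of crossings, the most of the 7 that can be at cell block B as the transport cart arrives there on crossings 7, 9 is 5, 6 respectively — never all 7.
So the move cannot be finished within 9 crossings. (The shortest complete plan takes 11:)
1. Guard goes to cell block B with the fox and the goose.  [cell block A: the cabbage, the cat, the duck, the hay, the sheep | cell block B: the fox, the goose]
2. Guard goes back to cell block A with the fox.  [cell block A: the cabbage, the cat, the duck, the fox, the hay, the sheep | cell block B: the goose]
3. Guard goes to cell block B with the fox and the sheep.  [cell block A: the cabbage, the cat, the duck, the hay | cell block B: the fox, the goose, the sheep]
4. Guard goes back to cell block A with the fox.  [cell block A: the cabbage, the cat, the duck, the fox, the hay | cell block B: the goose, the sheep]
5. Guard goes to cell block B with the fox and the hay.  [cell block A: the cabbage, the cat, the duck | cell block B: the fox, the goose, the hay, the sheep]
6. Guard goes back to cell block A with the fox.  [cell block A: the cabbage, the cat, the duck, the fox | cell block B: the goose, the hay, the sheep]
7. Guard goes to cell block B with the cabbage and the fox.  [cell block A: the cat, the duck | cell block B: the cabbage, the fox, the goose, the hay, the sheep]
8. Guard goes back to cell block A with the fox.  [cell block A: the cat, the duck, the fox | cell block B: the cabbage, the goose, the hay, the sheep]
9. Guard goes to cell block B with the cat and the fox.  [cell block A: the duck | cell block B: the cabbage, the cat, the fox, the goose, the hay, the sheep]
10. Guard goes back to cell block A with the fox.  [cell block A: the duck, the fox | cell block B: the cabbage, the cat, the goose, the hay, the sheep]
11. Guard goes to cell block B with the duck and the fox.  [cell block A: — | cell block B: the cabbage, the cat, the duck, the fox, the goose, the hay, the sheep]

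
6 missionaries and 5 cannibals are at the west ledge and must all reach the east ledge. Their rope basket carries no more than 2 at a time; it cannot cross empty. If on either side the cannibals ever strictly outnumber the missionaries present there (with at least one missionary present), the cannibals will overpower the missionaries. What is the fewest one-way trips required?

Counting alone: each trip to the east ledge takes at most 2 across and each return brings at least 1 back, so after t trips out (and t−1 returns) at most 2t − (t−1) of the 11 are across; that first reaches 11 at t = 10, so at least 19 crossings are needed.
The plan below uses exactly 19 crossings, so it is optimal:
1. 2 cannibals → the east ledge.  (the west ledge: 6M 3C; the east ledge: 0M 2C)
2. 1 cannibal ← the west ledge.  (the west ledge: 6M 4C; the east ledge: 0M 1C)
3. 2 cannibals → the east ledge.  (the west ledge: 6M 2C; the east ledge: 0M 3C)
4. 1 cannibal ← the west ledge.  (the west ledge: 6M 3C; the east ledge: 0M 2C)
5. 2 missionaries → the east ledge.  (the west ledge: 4M 3C; the east ledge: 2M 2C)
6. 1 cannibal ← the west ledge.  (the west ledge: 4M 4C; the east ledge: 2M 1C)
7. 1 missionary and 1 cannibal → the east ledge.  (the west ledge: 3M 3C; the east ledge: 3M 2C)
8. 1 missionary ← the west ledge.  (the west ledge: 4M 3C; the east ledge: 2M 2C)
9. 1 missionary and 1 cannibal → the east ledge.  (the west ledge: 3M 2C; the east ledge: 3M 3C)
10. 1 cannibal ← the west ledge.  (the west ledge: 3M 3C; the east ledge: 3M 2C)
11. 1 missionary and 1 cannibal → the east ledge.  (the west ledge: 2M 2C; the east ledge: 4M 3C)
12. 1 missionary ← the west ledge.  (the west ledge: 3M 2C; the east ledge: 3M 3C)
13. 1 missionary and 1 cannibal → the east ledge.  (the west ledge: 2M 1C; the east ledge: 4M 4C)
14. 1 cannibal ← the west ledge.  (the west ledge: 2M 2C; the east ledge: 4M 3C)
15. 1 missionary and 1 cannibal → the east ledge.  (the west ledge: 1M 1C; the east ledge: 5M 4C)
16. 1 missionary ← the west ledge.  (the west ledge: 2M 1C; the east ledge: 4M 4C)
17. 1 missionary and 1 cannibal → the east ledge.  (the west ledge: 1M 0C; the east ledge: 5M 5C)
18. 1 cannibal ← the west ledge.  (the west ledge: 1M 1C; the east ledge: 5M 4C)
19. 1 missionary and 1 cannibal → the east ledge.  (the west ledge: 0M 0C; the east ledge: 6M 5C)

19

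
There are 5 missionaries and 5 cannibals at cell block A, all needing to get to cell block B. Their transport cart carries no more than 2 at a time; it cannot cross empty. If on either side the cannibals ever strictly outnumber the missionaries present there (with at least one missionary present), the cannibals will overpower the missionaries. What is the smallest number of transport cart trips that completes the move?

Following every safe sequence of crossings from the start, the most of the 10 that can be at cell block B as the transport cart arrives there on crossings 1, 3, 5, 7 is 2, 3, 4, 5 respectively; the best ever achieved is 5 of 10.
From crossing 9 on, no configuration arises that was not already reachable earlier: only 13 distinct safe configurations (who is on which side, and where the transport cart is) can ever be reached, none of them has everyone across, and every continuation just revisits them. They are: 0 missionaries + 0 cannibals across (transport cart back at the start); 0 missionaries + 1 cannibal across (transport cart there); 0 missionaries + 1 cannibal across (transport cart back at the start); 0 missionaries + 2 cannibals across (transport cart there); 0 missionaries + 2 cannibals across (transport cart back at the start); 0 missionaries + 3 cannibals across (transport cart there); 0 missionaries + 3 cannibals across (transport cart back at the start); 0 missionaries + 4 cannibals across (transport cart there); 0 missionaries + 4 cannibals across (transport cart back at the start); 0 missionaries + 5 cannibals across (transport cart there); 1 missionary + 1 cannibal across (transport cart there); 1 missionary + 1 cannibal across (transport cart back at the start); 2 missionaries + 2 cannibals across (transport cart there). So no valid plan exists.

impossible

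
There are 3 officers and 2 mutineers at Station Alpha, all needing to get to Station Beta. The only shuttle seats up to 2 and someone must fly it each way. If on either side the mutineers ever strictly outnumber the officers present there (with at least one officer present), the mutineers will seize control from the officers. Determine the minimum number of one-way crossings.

Counting alone: each trip to Station Beta takes at most 2 across and each return brings at least 1 back, so after t trips out (and t−1 returns) at most 2t − (t−1) of the 5 are across; that first reaches 5 at t = 4, so at least 7 crossings are needed.
The plan below uses exactly 7 crossings, so it is optimal:
1. 2 mutineers → Station Beta.  (Station Alpha: 3O 0M; Station Beta: 0O 2M)
2. 1 mutineer ← Station Alpha.  (Station Alpha: 3O 1M; Station Beta: 0O 1M)
3. 2 officers → Station Beta.  (Station Alpha: 1O 1M; Station Beta: 2O 1M)
4. 1 officer ← Station Alpha.  (Station Alpha: 2O 1M; Station Beta: 1O 1M)
5. 1 officer and 1 mutineer → Station Beta.  (Station Alpha: 1O 0M; Station Beta: 2O 2M)
6. 1 mutineer ← Station Alpha.  (Station Alpha: 1O 1M; Station Beta: 2O 1M)
7. 1 officer and 1 mutineer → Station Beta.  (Station Alpha: 0O 0M; Station Beta: 3O 2M)

7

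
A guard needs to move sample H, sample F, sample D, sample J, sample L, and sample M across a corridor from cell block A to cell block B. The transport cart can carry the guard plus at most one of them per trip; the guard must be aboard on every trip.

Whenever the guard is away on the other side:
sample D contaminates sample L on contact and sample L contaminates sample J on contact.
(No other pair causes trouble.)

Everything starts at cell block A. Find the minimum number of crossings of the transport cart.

Counting alone: the guard can take at most 1 across per trip to cell block B, so moving all 6 needs at least 6 loaded trips out, with a return between consecutive ones — at least 11 crossings.
The safety rule pushes this higher. Following every safe sequence of crossings, the most of the 6 that can be at cell block B as the transport cart arrives there on crossing 11 is 5 — never all 6.
So no plan with fewer than 13 crossings exists, and this one achieves 13:
1. Guard goes to cell block B with sample L.  [cell block A: sample D, sample F, sample H, sample J, sample M | cell block B: sample L]
2. Guard goes back to cell block A alone.  [cell block A: sample D, sample F, sample H, sample J, sample M | cell block B: sample L]
3. Guard goes to cell block B with sample H.  [cell block A: sample D, sample F, sample J, sample M | cell block B: sample H, sample L]
4. Guard goes back to cell block A alone.  [cell block A: sample D, sample F, sample J, sample M | cell block B: sample H, sample L]
5. Guard goes to cell block B with sample F.  [cell block A: sample D, sample J, sample M | cell block B: sample F, sample H, sample L]
6. Guard goes back to cell block A alone.  [cell block A: sample D, sample J, sample M | cell block B: sample F, sample H, sample L]
7. Guard goes to cell block B with sample D.  [cell block A: sample J, sample M | cell block B: sample D, sample F, sample H, sample L]
8. Guard goes back to cell block A with sample L.  [cell block A: sample J, sample L, sample M | cell block B: sample D, sample F, sample H]
9. Guard goes to cell block B with sample J.  [cell block A: sample L, sample M | cell block B: sample D, sample F, sample H, sample J]
10. Guard goes back to cell block A alone.  [cell block A: sample L, sample M | cell block B: sample D, sample F, sample H, sample J]
11. Guard goes to cell block B with sample M.  [cell block A: sample L | cell block B: sample D, sample F, sample H, sample J, sample M]
12. Guard goes back to cell block A alone.  [cell block A: sample L | cell block B: sample D, sample F, sample H, sample J, sample M]
13. Guard goes to cell block B with sample L.  [cell block A: — | cell block B: sample D, sample F, sample H, sample J, sample L, sample M]

13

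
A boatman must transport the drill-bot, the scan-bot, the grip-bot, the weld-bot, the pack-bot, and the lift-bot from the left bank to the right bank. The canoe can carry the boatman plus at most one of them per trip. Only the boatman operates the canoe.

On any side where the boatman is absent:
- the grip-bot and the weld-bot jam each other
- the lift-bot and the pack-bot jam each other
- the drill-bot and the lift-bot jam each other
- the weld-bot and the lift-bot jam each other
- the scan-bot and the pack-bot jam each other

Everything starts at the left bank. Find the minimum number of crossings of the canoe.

Whatever the first load, the items left behind include a forbidden pair without the boatman. No opening move is safe, so no plan exists.

impossible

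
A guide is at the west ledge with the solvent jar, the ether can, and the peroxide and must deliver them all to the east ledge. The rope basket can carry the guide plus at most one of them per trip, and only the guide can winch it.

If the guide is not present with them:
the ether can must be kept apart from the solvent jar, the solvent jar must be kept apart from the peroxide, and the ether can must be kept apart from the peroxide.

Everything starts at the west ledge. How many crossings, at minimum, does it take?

Whatever the first load, the items left behind include a forbidden pair without the guide. No opening move is safe, so no plan exists.

impossible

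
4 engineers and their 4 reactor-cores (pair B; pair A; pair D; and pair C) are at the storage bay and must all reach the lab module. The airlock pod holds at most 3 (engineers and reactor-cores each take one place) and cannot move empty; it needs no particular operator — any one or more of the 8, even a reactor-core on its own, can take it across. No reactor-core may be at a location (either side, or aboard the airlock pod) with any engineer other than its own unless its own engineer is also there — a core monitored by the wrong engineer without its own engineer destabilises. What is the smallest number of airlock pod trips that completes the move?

9

Counting alone: each trip to the lab module takes at most 3 across and each return brings at least 1 back, so after t trips out (and t−1 returns) at most 3t − (t−1) of the 8 are across; that first reaches 8 at t = 4, so at least 7 crossings are needed.
The safety rule pushes this higher. Following every safe sequence of crossings, the most of the 8 that can be at the lab module as the airlock pod arrives there on crossing 7 is 7 — never all 8.
So no plan with fewer than 9 crossings exists, and this one achieves 9:
1. engineer B and reactor-core B cross → the lab module.
2. engineer B crosses ← the storage bay.
3. engineer A, engineer B, and reactor-core A cross → the lab module.
4. engineer B and reactor-core B cross ← the storage bay.
5. engineer B, engineer C, and engineer D cross → the lab module.
6. reactor-core A crosses ← the storage bay.
7. reactor-core A and reactor-core B cross → the lab module.
8. reactor-core B crosses ← the storage bay.
9. reactor-core B, reactor-core C, and reactor-core D cross → the lab module.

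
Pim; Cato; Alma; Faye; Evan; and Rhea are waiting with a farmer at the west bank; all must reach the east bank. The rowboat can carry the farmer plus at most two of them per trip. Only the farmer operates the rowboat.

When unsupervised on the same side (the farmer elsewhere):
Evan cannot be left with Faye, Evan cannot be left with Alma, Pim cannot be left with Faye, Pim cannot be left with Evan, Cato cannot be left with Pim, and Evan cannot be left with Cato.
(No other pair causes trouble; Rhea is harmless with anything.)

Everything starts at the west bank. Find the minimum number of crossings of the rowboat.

9

Counting alone: the farmer can take at most 2 across per trip to the east bank, so moving all 6 needs at least 3 loaded trips out, with a return between consecutive ones — at least 5 crossings.
The safety rule pushes this higher. Following every safe sequence of crossings, the most of the 6 that can be at the east bank as the rowboat arrives there on crossings 5, 7 is 4, 5 respectively — never all 6.
So no plan with fewer than 9 crossings exists, and this one achieves 9:
1. Farmer goes to the east bank with Evan and Pim.
2. Farmer goes back to the west bank with Pim.
3. Farmer goes to the east bank with Alma and Pim.
4. Farmer goes back to the west bank with Evan.
5. Farmer goes to the east bank with Cato and Faye.
6. Farmer goes back to the west bank with Pim.
7. Farmer goes to the east bank with Pim and Rhea.
8. Farmer goes back to the west bank with Pim.
9. Farmer goes to the east bank with Evan and Pim.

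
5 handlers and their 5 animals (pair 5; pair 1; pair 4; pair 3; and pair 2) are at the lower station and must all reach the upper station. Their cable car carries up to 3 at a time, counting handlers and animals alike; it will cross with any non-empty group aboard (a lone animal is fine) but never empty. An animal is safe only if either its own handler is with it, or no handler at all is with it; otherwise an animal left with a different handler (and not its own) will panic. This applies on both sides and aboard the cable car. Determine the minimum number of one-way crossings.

11

Counting alone: each trip to the upper station takes at most 3 across and each return brings at least 1 back, so after t trips out (and t−1 returns) at most 3t − (t−1) of the 10 are across; that first reaches 10 at t = 5, so at least 9 crossings are needed.
The safety rule pushes this higher. Following every safe sequence of crossings, the most of the 10 that can be at the upper station as the cable car arrives there on crossing 9 is 9 — never all 10.
So no plan with fewer than 11 crossings exists, and this one achieves 11:
1. animal 5 and handler 5 cross → the upper station.
2. handler 5 crosses ← the lower station.
3. animal 1, animal 3, and animal 4 cross → the upper station.
4. animal 5 crosses ← the lower station.
5. handler 1, handler 3, and handler 4 cross → the upper station.
6. animal 1 and handler 1 cross ← the lower station.
7. handler 1, handler 2, and handler 5 cross → the upper station.
8. animal 4 crosses ← the lower station.
9. animal 1 and animal 5 cross → the upper station.
10. animal 5 crosses ← the lower station.
11. animal 2, animal 4, and animal 5 cross → the upper station.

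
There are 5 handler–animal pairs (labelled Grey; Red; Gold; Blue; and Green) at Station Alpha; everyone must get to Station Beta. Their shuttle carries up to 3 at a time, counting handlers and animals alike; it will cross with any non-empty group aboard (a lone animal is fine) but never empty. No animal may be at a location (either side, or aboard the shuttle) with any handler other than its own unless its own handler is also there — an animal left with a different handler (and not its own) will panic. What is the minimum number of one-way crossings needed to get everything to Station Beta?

11

Counting alone: each trip to Station Beta takes at most 3 across and each return brings at least 1 back, so after t trips out (and t−1 returns) at most 3t − (t−1) of the 10 are across; that first reaches 10 at t = 5, so at least 9 crossings are needed.
The safety rule pushes this higher. Following every safe sequence of crossings, the most of the 10 that can be at Station Beta as the shuttle arrives there on crossing 9 is 9 — never all 10.
So no plan with fewer than 11 crossings exists, and this one achieves 11:
1. animal Grey and handler Grey cross → Station Beta.
2. handler Grey crosses ← Station Alpha.
3. animal Blue, animal Gold, and animal Red cross → Station Beta.
4. animal Grey crosses ← Station Alpha.
5. handler Blue, handler Gold, and handler Red cross → Station Beta.
6. animal Red and handler Red cross ← Station Alpha.
7. handler Green, handler Grey, and handler Red cross → Station Beta.
8. animal Gold crosses ← Station Alpha.
9. animal Grey and animal Red cross → Station Beta.
10. animal Grey crosses ← Station Alpha.
11. animal Gold, animal Green, and animal Grey cross → Station Beta.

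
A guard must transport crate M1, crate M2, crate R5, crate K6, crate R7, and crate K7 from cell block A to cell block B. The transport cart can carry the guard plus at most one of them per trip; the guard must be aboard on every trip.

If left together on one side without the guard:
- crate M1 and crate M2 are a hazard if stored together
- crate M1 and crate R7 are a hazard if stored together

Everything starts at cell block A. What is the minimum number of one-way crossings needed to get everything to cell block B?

Counting alone: the guard can take at most 1 across per trip to cell block B, so moving all 6 needs at least 6 loaded trips out, with a return between consecutive ones — at least 11 crossings.
The safety rule pushes this higher. Following every safe sequence of crossings, the most of the 6 that can be at cell block B as the transport cart arrives there on crossing 11 is 5 — never all 6.
So no plan with fewer than 13 crossings exists, and this one achieves 13:
1. Guard goes to cell block B with crate M1.
2. Guard goes back to cell block A alone.
3. Guard goes to cell block B with crate M2.
4. Guard goes back to cell block A with crate M1.
5. Guard goes to cell block B with crate R7.
6. Guard goes back to cell block A alone.
7. Guard goes to cell block B with crate R5.
8. Guard goes back to cell block A alone.
9. Guard goes to cell block B with crate K6.
10. Guard goes back to cell block A alone.
11. Guard goes to cell block B with crate K7.
12. Guard goes back to cell block A alone.
13. Guard goes to cell block B with crate M1.

13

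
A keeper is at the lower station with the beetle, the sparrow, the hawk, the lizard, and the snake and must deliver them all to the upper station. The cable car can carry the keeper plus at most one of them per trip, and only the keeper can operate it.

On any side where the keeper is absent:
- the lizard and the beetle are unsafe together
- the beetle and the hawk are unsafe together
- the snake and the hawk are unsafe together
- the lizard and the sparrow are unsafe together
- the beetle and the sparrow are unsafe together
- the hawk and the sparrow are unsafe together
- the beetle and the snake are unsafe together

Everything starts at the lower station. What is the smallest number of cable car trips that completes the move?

impossible

Whatever the first load, the items left behind include a forbidden pair without the keeper. No opening move is safe, so no plan exists.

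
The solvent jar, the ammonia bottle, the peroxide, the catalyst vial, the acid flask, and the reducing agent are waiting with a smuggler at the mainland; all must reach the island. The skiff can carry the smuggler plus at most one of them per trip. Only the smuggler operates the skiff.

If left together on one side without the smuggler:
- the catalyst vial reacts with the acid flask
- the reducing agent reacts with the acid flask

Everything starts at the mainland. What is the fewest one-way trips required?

13

Counting alone: the smuggler can take at most 1 across per trip to the island, so moving all 6 needs at least 6 loaded trips out, with a return between consecutive ones — at least 11 crossings.
The safety rule pushes this higher. Following every safe sequence of crossings, the most of the 6 that can be at the island as the skiff arrives there on crossing 11 is 5 — never all 6.
So no plan with fewer than 13 crossings exists, and this one achieves 13:
1. Smuggler goes to the island with the acid flask.  [the mainland: the ammonia bottle, the catalyst vial, the peroxide, the reducing agent, the solvent jar | the island: the acid flask]
2. Smuggler goes back to the mainland alone.  [the mainland: the ammonia bottle, the catalyst vial, the peroxide, the reducing agent, the solvent jar | the island: the acid flask]
3. Smuggler goes to the island with the solvent jar.  [the mainland: the ammonia bottle, the catalyst vial, the peroxide, the reducing agent | the island: the acid flask, the solvent jar]
4. Smuggler goes back to the mainland alone.  [the mainland: the ammonia bottle, the catalyst vial, the peroxide, the reducing agent | the island: the acid flask, the solvent jar]
5. Smuggler goes to the island with the ammonia bottle.  [the mainland: the catalyst vial, the peroxide, the reducing agent | the island: the acid flask, the ammonia bottle, the solvent jar]
6. Smuggler goes back to the mainland alone.  [the mainland: the catalyst vial, the peroxide, the reducing agent | the island: the acid flask, the ammonia bottle, the solvent jar]
7. Smuggler goes to the island with the peroxide.  [the mainland: the catalyst vial, the reducing agent | the island: the acid flask, the ammonia bottle, the peroxide, the solvent jar]
8. Smuggler goes back to the mainland alone.  [the mainland: the catalyst vial, the reducing agent | the island: the acid flask, the ammonia bottle, the peroxide, the solvent jar]
9. Smuggler goes to the island with the catalyst vial.  [the mainland: the reducing agent | the island: the acid flask, the ammonia bottle, the catalyst vial, the peroxide, the solvent jar]
10. Smuggler goes back to the mainland with the acid flask.  [the mainland: the acid flask, the reducing agent | the island: the ammonia bottle, the catalyst vial, the peroxide, the solvent jar]
11. Smuggler goes to the island with the reducing agent.  [the mainland: the acid flask | the island: the ammonia bottle, the catalyst vial, the peroxide, the reducing agent, the solvent jar]
12. Smuggler goes back to the mainland alone.  [the mainland: the acid flask | the island: the ammonia bottle, the catalyst vial, the peroxide, the reducing agent, the solvent jar]
13. Smuggler goes to the island with the acid flask.  [the mainland: — | the island: the acid flask, the ammonia bottle, the catalyst vial, the peroxide, the reducing agent, the solvent jar]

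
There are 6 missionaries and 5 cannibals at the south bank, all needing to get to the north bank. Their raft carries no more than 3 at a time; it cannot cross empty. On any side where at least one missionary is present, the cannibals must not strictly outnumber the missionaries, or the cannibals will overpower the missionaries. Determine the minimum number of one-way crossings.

Counting alone: each trip to the north bank takes at most 3 across and each return brings at least 1 back, so after t trips out (and t−1 returns) at most 3t − (t−1) of the 11 are across; that first reaches 11 at t = 5, so at least 9 crossings are needed.
The plan below uses exactly 9 crossings, so it is optimal:
1. 3 cannibals → the north bank.  (the south bank: 6M 2C; the north bank: 0M 3C)
2. 1 cannibal ← the south bank.  (the south bank: 6M 3C; the north bank: 0M 2C)
3. 3 missionaries → the north bank.  (the south bank: 3M 3C; the north bank: 3M 2C)
4. 1 missionary ← the south bank.  (the south bank: 4M 3C; the north bank: 2M 2C)
5. 2 missionaries and 1 cannibal → the north bank.  (the south bank: 2M 2C; the north bank: 4M 3C)
6. 1 missionary ← the south bank.  (the south bank: 3M 2C; the north bank: 3M 3C)
7. 2 missionaries and 1 cannibal → the north bank.  (the south bank: 1M 1C; the north bank: 5M 4C)
8. 1 missionary ← the south bank.  (the south bank: 2M 1C; the north bank: 4M 4C)
9. 2 missionaries and 1 cannibal → the north bank.  (the south bank: 0M 0C; the north bank: 6M 5C)

9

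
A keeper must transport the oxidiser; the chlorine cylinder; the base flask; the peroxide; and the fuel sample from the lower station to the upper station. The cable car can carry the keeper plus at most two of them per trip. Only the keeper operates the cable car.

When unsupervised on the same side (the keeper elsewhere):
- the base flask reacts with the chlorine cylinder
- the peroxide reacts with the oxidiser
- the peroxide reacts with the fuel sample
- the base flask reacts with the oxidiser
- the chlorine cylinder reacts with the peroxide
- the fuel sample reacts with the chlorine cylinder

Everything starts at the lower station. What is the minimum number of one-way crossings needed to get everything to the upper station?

impossible

Whatever the first load, the items left behind include a forbidden pair without the keeper. No opening move is safe, so no plan exists.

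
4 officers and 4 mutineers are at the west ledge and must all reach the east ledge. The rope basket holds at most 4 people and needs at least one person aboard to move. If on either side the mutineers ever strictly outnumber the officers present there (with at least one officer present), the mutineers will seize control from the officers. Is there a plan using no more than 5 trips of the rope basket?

Yes

Yes — this plan uses 5 crossings (≤ 5):
1. 2 mutineers → the east ledge.  (the west ledge: 4O 2M; the east ledge: 0O 2M)
2. 1 mutineer ← the west ledge.  (the west ledge: 4O 3M; the east ledge: 0O 1M)
3. 4 officers → the east ledge.  (the west ledge: 0O 3M; the east ledge: 4O 1M)
4. 1 mutineer ← the west ledge.  (the west ledge: 0O 4M; the east ledge: 4O 0M)
5. 4 mutineers → the east ledge.  (the west ledge: 0O 0M; the east ledge: 4O 4M)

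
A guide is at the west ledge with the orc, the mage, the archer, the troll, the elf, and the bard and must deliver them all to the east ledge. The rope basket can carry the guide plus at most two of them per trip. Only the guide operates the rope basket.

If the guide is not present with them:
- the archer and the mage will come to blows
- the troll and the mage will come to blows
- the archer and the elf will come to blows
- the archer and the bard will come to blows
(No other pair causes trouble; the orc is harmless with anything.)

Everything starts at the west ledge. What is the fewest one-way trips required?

7

Counting alone: the guide can take at most 2 across per trip to the east ledge, so moving all 6 needs at least 3 loaded trips out, with a return between consecutive ones — at least 5 crossings.
The safety rule pushes this higher. Following every safe sequence of crossings, the most of the 6 that can be at the east ledge as the rope basket arrives there on crossing 5 is 5 — never all 6.
So no plan with fewer than 7 crossings exists, and this one achieves 7:
1. Guide goes to the east ledge with the archer and the mage.  [the west ledge: the bard, the elf, the orc, the troll | the east ledge: the archer, the mage]
2. Guide goes back to the west ledge with the mage.  [the west ledge: the bard, the elf, the mage, the orc, the troll | the east ledge: the archer]
3. Guide goes to the east ledge with the mage and the orc.  [the west ledge: the bard, the elf, the troll | the east ledge: the archer, the mage, the orc]
4. Guide goes back to the west ledge with the archer.  [the west ledge: the archer, the bard, the elf, the troll | the east ledge: the mage, the orc]
5. Guide goes to the east ledge with the bard and the elf.  [the west ledge: the archer, the troll | the east ledge: the bard, the elf, the mage, the orc]
6. Guide goes back to the west ledge alone.  [the west ledge: the archer, the troll | the east ledge: the bard, the elf, the mage, the orc]
7. Guide goes to the east ledge with the archer and the troll.  [the west ledge: — | the east ledge: the archer, the bard, the elf, the mage, the orc, the troll]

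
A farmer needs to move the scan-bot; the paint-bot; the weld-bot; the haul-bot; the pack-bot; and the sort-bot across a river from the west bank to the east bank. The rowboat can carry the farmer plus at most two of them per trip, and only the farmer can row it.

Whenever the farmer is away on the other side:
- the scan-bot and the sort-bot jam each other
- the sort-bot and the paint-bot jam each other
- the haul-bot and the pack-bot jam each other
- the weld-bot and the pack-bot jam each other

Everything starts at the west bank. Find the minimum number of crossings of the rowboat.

7

Counting alone: the farmer can take at most 2 across per trip to the east bank, so moving all 6 needs at least 3 loaded trips out, with a return between consecutive ones — at least 5 crossings.
The safety rule pushes this higher. Following every safe sequence of crossings, the most of the 6 that can be at the east bank as the rowboat arrives there on crossing 5 is 5 — never all 6.
So no plan with fewer than 7 crossings exists, and this one achieves 7:
1. Farmer goes to the east bank with the pack-bot and the sort-bot.
2. Farmer goes back to the west bank alone.
3. Farmer goes to the east bank with the paint-bot and the scan-bot.
4. Farmer goes back to the west bank with the sort-bot.
5. Farmer goes to the east bank with the haul-bot and the weld-bot.
6. Farmer goes back to the west bank with the pack-bot.
7. Farmer goes to the east bank with the pack-bot and the sort-bot.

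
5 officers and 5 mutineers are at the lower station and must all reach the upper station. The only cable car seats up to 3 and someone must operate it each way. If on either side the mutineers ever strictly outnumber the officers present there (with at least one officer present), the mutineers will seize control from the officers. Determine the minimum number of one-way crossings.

Counting alone: each trip to the upper station takes at most 3 across and each return brings at least 1 back, so after t trips out (and t−1 returns) at most 3t − (t−1) of the 10 are across; that first reaches 10 at t = 5, so at least 9 crossings are needed.
The safety rule pushes this higher. Following every safe sequence of crossings, the most of the 10 that can be at the upper station as the cable car arrives there on crossing 9 is 9 — never all 10.
So no plan with fewer than 11 crossings exists, and this one achieves 11:
1. 2 mutineers → the upper station.  (the lower station: 5O 3M; the upper station: 0O 2M)
2. 1 mutineer ← the lower station.  (the lower station: 5O 4M; the upper station: 0O 1M)
3. 3 mutineers → the upper station.  (the lower station: 5O 1M; the upper station: 0O 4M)
4. 1 mutineer ← the lower station.  (the lower station: 5O 2M; the upper station: 0O 3M)
5. 3 officers → the upper station.  (the lower station: 2O 2M; the upper station: 3O 3M)
6. 1 officer and 1 mutineer ← the lower station.  (the lower station: 3O 3M; the upper station: 2O 2M)
7. 3 officers → the upper station.  (the lower station: 0O 3M; the upper station: 5O 2M)
8. 1 mutineer ← the lower station.  (the lower station: 0O 4M; the upper station: 5O 1M)
9. 2 mutineers → the upper station.  (the lower station: 0O 2M; the upper station: 5O 3M)
10. 1 mutineer ← the lower station.  (the lower station: 0O 3M; the upper station: 5O 2M)
11. 3 mutineers → the upper station.  (the lower station: 0O 0M; the upper station: 5O 5M)

11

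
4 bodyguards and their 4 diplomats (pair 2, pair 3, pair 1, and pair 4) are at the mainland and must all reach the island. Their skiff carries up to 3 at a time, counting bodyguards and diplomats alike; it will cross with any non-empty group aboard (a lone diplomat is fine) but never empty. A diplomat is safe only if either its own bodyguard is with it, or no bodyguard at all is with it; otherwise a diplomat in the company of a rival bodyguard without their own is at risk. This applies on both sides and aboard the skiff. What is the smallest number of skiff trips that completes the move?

Counting alone: each trip to the island takes at most 3 across and each return brings at least 1 back, so after t trips out (and t−1 returns) at most 3t − (t−1) of the 8 are across; that first reaches 8 at t = 4, so at least 7 crossings are needed.
The safety rule pushes this higher. Following every safe sequence of crossings, the most of the 8 that can be at the island as the skiff arrives there on crossing 7 is 7 — never all 8.
So no plan with fewer than 9 crossings exists, and this one achieves 9:
1. bodyguard 2 and diplomat 2 cross → the island.
2. bodyguard 2 crosses ← the mainland.
3. bodyguard 2, bodyguard 3, and diplomat 3 cross → the island.
4. bodyguard 2 and diplomat 2 cross ← the mainland.
5. bodyguard 1, bodyguard 2, and bodyguard 4 cross → the island.
6. diplomat 3 crosses ← the mainland.
7. diplomat 2 and diplomat 3 cross → the island.
8. diplomat 2 crosses ← the mainland.
9. diplomat 1, diplomat 2, and diplomat 4 cross → the island.

9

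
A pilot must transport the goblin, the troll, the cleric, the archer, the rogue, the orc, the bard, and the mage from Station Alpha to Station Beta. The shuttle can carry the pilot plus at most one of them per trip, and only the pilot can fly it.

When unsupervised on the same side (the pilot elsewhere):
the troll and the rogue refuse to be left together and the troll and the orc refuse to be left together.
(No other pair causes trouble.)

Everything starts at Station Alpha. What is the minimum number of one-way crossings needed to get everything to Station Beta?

17

Counting alone: the pilot can take at most 1 across per trip to Station Beta, so moving all 8 needs at least 8 loaded trips out, with a return between consecutive ones — at least 15 crossings.
The safety rule pushes this higher. Following every safe sequence of crossings, the most of the 8 that can be at Station Beta as the shuttle arrives there on crossing 15 is 7 — never all 8.
So no plan with fewer than 17 crossings exists, and this one achieves 17:
1. Pilot goes to Station Beta with the troll.  [Station Alpha: the archer, the bard, the cleric, the goblin, the mage, the orc, the rogue | Station Beta: the troll]
2. Pilot goes back to Station Alpha alone.  [Station Alpha: the archer, the bard, the cleric, the goblin, the mage, the orc, the rogue | Station Beta: the troll]
3. Pilot goes to Station Beta with the goblin.  [Station Alpha: the archer, the bard, the cleric, the mage, the orc, the rogue | Station Beta: the goblin, the troll]
4. Pilot goes back to Station Alpha alone.  [Station Alpha: the archer, the bard, the cleric, the mage, the orc, the rogue | Station Beta: the goblin, the troll]
5. Pilot goes to Station Beta with the cleric.  [Station Alpha: the archer, the bard, the mage, the orc, the rogue | Station Beta: the cleric, the goblin, the troll]
6. Pilot goes back to Station Alpha alone.  [Station Alpha: the archer, the bard, the mage, the orc, the rogue | Station Beta: the cleric, the goblin, the troll]
7. Pilot goes to Station Beta with the archer.  [Station Alpha: the bard, the mage, the orc, the rogue | Station Beta: the archer, the cleric, the goblin, the troll]
8. Pilot goes back to Station Alpha alone.  [Station Alpha: the bard, the mage, the orc, the rogue | Station Beta: the archer, the cleric, the goblin, the troll]
9. Pilot goes to Station Beta with the rogue.  [Station Alpha: the bard, the mage, the orc | Station Beta: the archer, the cleric, the goblin, the rogue, the troll]
10. Pilot goes back to Station Alpha with the troll.  [Station Alpha: the bard, the mage, the orc, the troll | Station Beta: the archer, the cleric, the goblin, the rogue]
11. Pilot goes to Station Beta with the orc.  [Station Alpha: the bard, the mage, the troll | Station Beta: the archer, the cleric, the goblin, the orc, the rogue]
12. Pilot goes back to Station Alpha alone.  [Station Alpha: the bard, the mage, the troll | Station Beta: the archer, the cleric, the goblin, the orc, the rogue]
13. Pilot goes to Station Beta with the bard.  [Station Alpha: the mage, the troll | Station Beta: the archer, the bard, the cleric, the goblin, the orc, the rogue]
14. Pilot goes back to Station Alpha alone.  [Station Alpha: the mage, the troll | Station Beta: the archer, the bard, the cleric, the goblin, the orc, the rogue]
15. Pilot goes to Station Beta with the mage.  [Station Alpha: the troll | Station Beta: the archer, the bard, the cleric, the goblin, the mage, the orc, the rogue]
16. Pilot goes back to Station Alpha alone.  [Station Alpha: the troll | Station Beta: the archer, the bard, the cleric, the goblin, the mage, the orc, the rogue]
17. Pilot goes to Station Beta with the troll.  [Station Alpha: — | Station Beta: the archer, the bard, the cleric, the goblin, the mage, the orc, the rogue, the troll]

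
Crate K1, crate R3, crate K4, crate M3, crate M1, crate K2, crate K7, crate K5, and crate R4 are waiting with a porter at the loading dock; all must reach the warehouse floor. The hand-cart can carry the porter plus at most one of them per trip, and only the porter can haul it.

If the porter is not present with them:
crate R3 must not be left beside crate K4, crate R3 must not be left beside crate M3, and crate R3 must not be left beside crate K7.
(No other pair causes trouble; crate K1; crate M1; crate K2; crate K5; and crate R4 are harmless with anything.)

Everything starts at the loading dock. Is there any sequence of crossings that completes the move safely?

Following every safe sequence of crossings from the start, the most of the 9 that can be at the warehouse floor as the hand-cart arrives there on crossings 1, 3, 5, 7, 9, 11, 13 is 1, 2, 3, 4, 5, 6, 7 respectively; the best ever achieved is 7 of 9.
From crossing 15 on, no configuration arises that was not already reachable earlier: only 288 distinct safe configurations (who is on which side, and where the hand-cart is) can ever be reached, none of them has everyone across, and every continuation just revisits them. So no valid plan exists.

No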